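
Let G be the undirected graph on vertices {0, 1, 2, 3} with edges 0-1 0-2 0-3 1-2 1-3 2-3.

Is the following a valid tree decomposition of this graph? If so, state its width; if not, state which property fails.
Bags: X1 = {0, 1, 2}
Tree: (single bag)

No — vertex 3 appears in no bag.

A tree decomposition must satisfy three properties: every vertex lies in some bag; for every edge, both endpoints lie together in some bag; and for every vertex, the bags containing it form a connected subtree. Here vertex 3 appears in no bag, so the decomposition is invalid.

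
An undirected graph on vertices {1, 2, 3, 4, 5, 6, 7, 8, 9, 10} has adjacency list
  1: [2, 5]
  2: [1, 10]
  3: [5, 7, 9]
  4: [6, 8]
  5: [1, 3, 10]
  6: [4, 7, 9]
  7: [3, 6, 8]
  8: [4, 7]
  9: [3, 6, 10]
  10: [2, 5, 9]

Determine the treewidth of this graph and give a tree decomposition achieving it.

Each bag holds 3 vertices, so the decomposition has width 2, which upper-bounds the treewidth. For the lower bound, G contains the cycle 2–1–5–10–2, so G is not a forest; only forests have treewidth ≤ 1, hence tw(G) ≥ 2. Therefore the treewidth is 2.

Treewidth 2.
One such decomposition:
Bags: B1 = {1, 2, 10}  B2 = {1, 5, 10}  B3 = {5, 9, 10}  B4 = {3, 5, 9}  B5 = {3, 6, 9}  B6 = {3, 6, 7}  B7 = {4, 6, 7}  B8 = {4, 7, 8}
Tree: B1–B2, B2–B3, B3–B4, B4–B5, B5–B6, B6–B7, B7–B8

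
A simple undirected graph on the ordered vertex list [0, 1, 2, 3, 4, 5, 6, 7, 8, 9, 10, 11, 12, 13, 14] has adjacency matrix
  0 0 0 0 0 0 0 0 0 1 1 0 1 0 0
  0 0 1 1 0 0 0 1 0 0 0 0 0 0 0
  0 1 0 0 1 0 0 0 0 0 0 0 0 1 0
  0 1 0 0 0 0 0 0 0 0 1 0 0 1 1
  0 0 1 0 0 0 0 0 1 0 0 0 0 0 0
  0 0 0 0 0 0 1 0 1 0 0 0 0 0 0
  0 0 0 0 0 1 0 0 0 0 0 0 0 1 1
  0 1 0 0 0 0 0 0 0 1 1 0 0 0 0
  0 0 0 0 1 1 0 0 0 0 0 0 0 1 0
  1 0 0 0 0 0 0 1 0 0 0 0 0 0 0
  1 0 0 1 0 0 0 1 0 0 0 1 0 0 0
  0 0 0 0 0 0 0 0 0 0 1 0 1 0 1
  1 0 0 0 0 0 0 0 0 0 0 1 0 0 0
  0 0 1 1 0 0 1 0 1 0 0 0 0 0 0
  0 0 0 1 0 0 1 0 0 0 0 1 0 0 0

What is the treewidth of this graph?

A width-3 tree decomposition is:
Bags: B1 = {0, 7, 9, 12}  B2 = {0, 7, 10, 12}  B3 = {7, 10, 11, 12}  B4 = {1, 7, 10, 11}  B5 = {1, 3, 10, 11}  B6 = {1, 3, 11, 14}  B7 = {1, 2, 3, 14}  B8 = {2, 3, 13, 14}  B9 = {2, 6, 13, 14}  B10 = {2, 4, 6, 13}  B11 = {4, 6, 8, 13}  B12 = {4, 5, 6, 8}
Tree: B1–B2, B2–B3, B3–B4, B4–B5, B5–B6, B6–B7, B7–B8, B8–B9, B9–B10, B10–B11, B11–B12
The largest bag has 4 vertices, giving width 3; this decomposition certifies tw(G) ≤ 3. For the lower bound: the 4 vertex sets {0,9,12}, {7}, {10}, {1,3,11,14} are disjoint, each induces a connected subgraph, and every pair is joined by at least one edge of G. Contracting each set to a single vertex therefore yields K_{4} as a minor, and since treewidth is minor-monotone, tw(G) ≥ tw(K_{4}) = 3. Hence tw(G) = 3 exactly.

3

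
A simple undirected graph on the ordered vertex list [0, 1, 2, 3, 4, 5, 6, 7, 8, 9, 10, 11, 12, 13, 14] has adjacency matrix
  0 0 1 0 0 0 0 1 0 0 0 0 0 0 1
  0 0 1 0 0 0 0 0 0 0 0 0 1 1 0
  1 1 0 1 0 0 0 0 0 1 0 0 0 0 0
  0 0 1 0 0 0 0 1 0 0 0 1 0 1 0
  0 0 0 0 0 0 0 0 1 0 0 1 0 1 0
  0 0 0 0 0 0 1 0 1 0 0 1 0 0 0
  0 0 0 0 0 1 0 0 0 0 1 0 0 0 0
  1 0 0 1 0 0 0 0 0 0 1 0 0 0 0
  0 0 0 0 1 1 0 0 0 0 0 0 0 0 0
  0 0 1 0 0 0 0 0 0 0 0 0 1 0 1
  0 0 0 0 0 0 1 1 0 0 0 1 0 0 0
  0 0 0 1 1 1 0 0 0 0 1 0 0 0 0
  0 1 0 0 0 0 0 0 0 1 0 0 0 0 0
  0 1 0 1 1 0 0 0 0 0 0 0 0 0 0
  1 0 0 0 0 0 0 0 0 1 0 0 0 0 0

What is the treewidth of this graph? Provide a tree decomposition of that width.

Each bag holds 4 vertices, so the decomposition has width 3, which upper-bounds the treewidth. For the lower bound: the 4 vertex sets {9,12,14}, {1}, {2}, {0,3,7,13} are disjoint, each induces a connected subgraph, and every pair is joined by at least one edge of G. Contracting each set to a single vertex therefore yields K_{4} as a minor, and since treewidth is minor-monotone, tw(G) ≥ tw(K_{4}) = 3. Therefore the treewidth is 3.

Treewidth 3.
Bags: B1 = {1, 9, 12, 14}  B2 = {1, 2, 9, 14}  B3 = {0, 1, 2, 14}  B4 = {0, 1, 2, 13}  B5 = {0, 2, 3, 13}  B6 = {0, 3, 7, 13}  B7 = {3, 4, 7, 13}  B8 = {3, 4, 7, 11}  B9 = {4, 7, 10, 11}  B10 = {4, 8, 10, 11}  B11 = {5, 8, 10, 11}  B12 = {5, 6, 8, 10}
Tree: B1–B2, B2–B3, B3–B4, B4–B5, B5–B6, B6–B7, B7–B8, B8–B9, B9–B10, B10–B11, B11–B12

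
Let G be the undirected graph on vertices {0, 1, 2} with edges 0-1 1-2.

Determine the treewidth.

A width-1 tree decomposition is:
Bags: B1 = {1, 2}  B2 = {0, 1}
Tree: B1–B2
The largest bag has 2 vertices, giving width 1; this decomposition certifies tw(G) ≤ 1. Since G has at least one edge (e.g. 1–2), it is not an edgeless graph, so tw(G) ≥ 1. Therefore the treewidth is 1.

1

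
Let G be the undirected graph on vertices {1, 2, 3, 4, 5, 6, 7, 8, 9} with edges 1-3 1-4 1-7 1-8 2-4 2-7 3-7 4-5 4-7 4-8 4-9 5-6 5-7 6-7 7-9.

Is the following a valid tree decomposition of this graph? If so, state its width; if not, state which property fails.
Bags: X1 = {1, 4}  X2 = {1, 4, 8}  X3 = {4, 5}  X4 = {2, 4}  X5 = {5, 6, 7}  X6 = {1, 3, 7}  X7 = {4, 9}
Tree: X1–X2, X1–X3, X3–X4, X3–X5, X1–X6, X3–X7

No — edge (7,4) lies in no bag.

A tree decomposition must satisfy three properties: every vertex lies in some bag; for every edge, both endpoints lie together in some bag; and for every vertex, the bags containing it form a connected subtree. Here edge (7,4) lies in no bag, so the decomposition is invalid.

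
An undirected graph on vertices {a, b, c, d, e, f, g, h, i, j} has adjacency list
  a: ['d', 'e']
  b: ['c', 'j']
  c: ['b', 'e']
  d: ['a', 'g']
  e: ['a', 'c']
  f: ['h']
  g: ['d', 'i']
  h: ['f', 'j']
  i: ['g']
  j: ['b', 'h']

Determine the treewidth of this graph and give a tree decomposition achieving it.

The largest bag has 2 vertices, giving width 1; this decomposition certifies tw(G) ≤ 1. Since G has at least one edge (e.g. f–h), it is not an edgeless graph, so tw(G) ≥ 1. Hence tw(G) = 1 exactly.

Treewidth 1.
One such decomposition:
Bags: B1 = {f, h}  B2 = {h, j}  B3 = {b, j}  B4 = {b, c}  B5 = {c, e}  B6 = {a, e}  B7 = {a, d}  B8 = {d, g}  B9 = {g, i}
Tree: B1–B2, B2–B3, B3–B4, B4–B5, B5–B6, B6–B7, B7–B8, B8–B9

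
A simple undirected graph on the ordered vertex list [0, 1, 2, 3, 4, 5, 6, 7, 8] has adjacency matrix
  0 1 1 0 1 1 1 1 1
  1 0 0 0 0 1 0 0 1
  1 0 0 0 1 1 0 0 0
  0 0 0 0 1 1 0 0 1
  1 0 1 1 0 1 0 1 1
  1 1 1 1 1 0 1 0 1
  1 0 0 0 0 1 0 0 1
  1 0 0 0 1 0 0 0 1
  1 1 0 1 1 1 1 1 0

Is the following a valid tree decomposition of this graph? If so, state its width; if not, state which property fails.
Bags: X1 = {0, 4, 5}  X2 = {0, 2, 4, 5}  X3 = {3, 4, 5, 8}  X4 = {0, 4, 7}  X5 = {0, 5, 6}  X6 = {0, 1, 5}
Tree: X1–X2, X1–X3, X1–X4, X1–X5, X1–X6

A tree decomposition must satisfy three properties: every vertex lies in some bag; for every edge, both endpoints lie together in some bag; and for every vertex, the bags containing it form a connected subtree. Here edge (8,0) lies in no bag, so the decomposition is invalid.

No — edge (8,0) lies in no bag.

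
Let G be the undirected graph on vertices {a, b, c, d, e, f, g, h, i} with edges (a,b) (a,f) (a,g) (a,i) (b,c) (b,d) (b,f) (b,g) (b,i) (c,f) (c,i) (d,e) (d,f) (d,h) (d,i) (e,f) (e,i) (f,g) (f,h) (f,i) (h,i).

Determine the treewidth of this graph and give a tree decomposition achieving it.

Each bag holds 4 vertices, so the decomposition has width 3, which upper-bounds the treewidth. Conversely, {a, b, f, g} is a clique of size 4, and the vertices of any clique must share a bag in every tree decomposition; so some bag has ≥ 4 vertices and tw(G) ≥ 3. Combining the bounds, tw(G) = 3.

Treewidth 3.
One such decomposition:
Bags: B1 = {a, b, f, i}  B2 = {b, d, f, i}  B3 = {a, b, f, g}  B4 = {d, e, f, i}  B5 = {b, c, f, i}  B6 = {d, f, h, i}
Tree: B1–B2, B1–B3, B2–B4, B2–B5, B2–B6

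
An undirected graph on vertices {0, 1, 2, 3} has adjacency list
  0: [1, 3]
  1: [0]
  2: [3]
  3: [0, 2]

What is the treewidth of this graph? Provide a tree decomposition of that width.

Treewidth 1.
One optimal decomposition is:
Bags: B1 = {2, 3}  B2 = {0, 3}  B3 = {0, 1}
Tree: B1–B2, B2–B3

Every bag has size at most 2, so the width is 2 − 1 = 1 and tw(G) ≤ 1. Any graph with an edge has treewidth ≥ 1, and G has the edge 2–3. Combining the bounds, tw(G) = 1.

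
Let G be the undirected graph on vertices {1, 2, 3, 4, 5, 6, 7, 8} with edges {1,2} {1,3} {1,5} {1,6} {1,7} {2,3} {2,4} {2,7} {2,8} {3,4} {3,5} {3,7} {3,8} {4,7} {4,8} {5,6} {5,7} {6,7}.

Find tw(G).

3

A width-3 tree decomposition is:
Bags: B1 = {2, 3, 4, 7}  B2 = {1, 2, 3, 7}  B3 = {1, 3, 5, 7}  B4 = {1, 5, 6, 7}  B5 = {2, 3, 4, 8}
Tree: B1–B2, B2–B3, B3–B4, B1–B5
Each bag holds 4 vertices, so the decomposition has width 3, which upper-bounds the treewidth. For the lower bound, the 4 vertices {1, 2, 3, 7} are pairwise adjacent, and any tree decomposition puts a clique entirely inside one bag — forcing width ≥ 3. Hence tw(G) = 3 exactly.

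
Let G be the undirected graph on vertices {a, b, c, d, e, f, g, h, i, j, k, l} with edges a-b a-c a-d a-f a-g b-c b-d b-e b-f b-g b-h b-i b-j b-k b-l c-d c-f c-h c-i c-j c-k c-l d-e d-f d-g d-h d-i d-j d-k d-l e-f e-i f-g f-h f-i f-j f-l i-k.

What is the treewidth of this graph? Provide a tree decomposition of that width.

Each bag holds 5 vertices, so the decomposition has width 4, which upper-bounds the treewidth. For the lower bound, the 5 vertices {a, b, d, f, g} are pairwise adjacent, and any tree decomposition puts a clique entirely inside one bag — forcing width ≥ 4. Hence tw(G) = 4 exactly.

Treewidth 4.
One such decomposition:
Bags: B1 = {a, b, c, d, f}  B2 = {b, c, d, f, i}  B3 = {a, b, d, f, g}  B4 = {b, c, d, f, j}  B5 = {b, c, d, i, k}  B6 = {b, d, e, f, i}  B7 = {b, c, d, f, l}  B8 = {b, c, d, f, h}
Tree: B1–B2, B1–B3, B2–B4, B2–B5, B2–B6, B2–B7, B7–B8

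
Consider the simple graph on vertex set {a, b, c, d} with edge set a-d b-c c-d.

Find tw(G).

1

A width-1 tree decomposition is:
Bags: B1 = {a, d}  B2 = {c, d}  B3 = {b, c}
Tree: B1–B2, B2–B3
Every bag has size at most 2, so the width is 2 − 1 = 1 and tw(G) ≤ 1. Since G has at least one edge (e.g. a–d), it is not an edgeless graph, so tw(G) ≥ 1. The upper and lower bounds meet at 1, so that is the treewidth.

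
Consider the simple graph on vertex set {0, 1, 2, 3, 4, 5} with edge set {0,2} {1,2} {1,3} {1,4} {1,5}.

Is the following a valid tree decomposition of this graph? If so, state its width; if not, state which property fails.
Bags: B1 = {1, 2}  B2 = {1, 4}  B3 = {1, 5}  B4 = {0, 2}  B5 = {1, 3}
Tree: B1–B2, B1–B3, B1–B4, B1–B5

Yes; width 1.

Vertex coverage: the bags together contain {0, 1, 2, 3, 4, 5}, the full vertex set. Edge coverage: each edge of G has both endpoints in at least one bag. Running intersection: for every vertex, the bags containing it form a connected subtree. All three properties hold, so this is a valid tree decomposition of width max|bag| − 1 = 1, and hence tw(G) ≤ 1.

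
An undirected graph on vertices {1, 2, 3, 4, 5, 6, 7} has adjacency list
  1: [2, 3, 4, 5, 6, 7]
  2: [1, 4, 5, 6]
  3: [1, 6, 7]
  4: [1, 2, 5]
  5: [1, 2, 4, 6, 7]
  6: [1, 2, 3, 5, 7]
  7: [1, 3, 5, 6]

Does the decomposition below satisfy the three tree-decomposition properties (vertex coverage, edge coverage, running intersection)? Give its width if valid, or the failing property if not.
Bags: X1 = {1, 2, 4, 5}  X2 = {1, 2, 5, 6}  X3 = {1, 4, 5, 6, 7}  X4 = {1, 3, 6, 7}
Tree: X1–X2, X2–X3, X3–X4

No — bags containing vertex 4 are not connected in the tree.

A tree decomposition must satisfy three properties: every vertex lies in some bag; for every edge, both endpoints lie together in some bag; and for every vertex, the bags containing it form a connected subtree. Here bags containing vertex 4 are not connected in the tree, so the decomposition is invalid.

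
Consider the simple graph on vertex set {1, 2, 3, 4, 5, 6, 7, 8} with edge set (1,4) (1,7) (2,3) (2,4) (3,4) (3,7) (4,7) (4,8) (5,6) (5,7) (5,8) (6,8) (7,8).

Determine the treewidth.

2

A width-2 tree decomposition is:
Bags: B1 = {5, 7, 8}  B2 = {4, 7, 8}  B3 = {1, 4, 7}  B4 = {3, 4, 7}  B5 = {2, 3, 4}  B6 = {5, 6, 8}
Tree: B1–B2, B2–B3, B2–B4, B4–B5, B1–B6
Each bag holds 3 vertices, so the decomposition has width 2, which upper-bounds the treewidth. For the lower bound, the 3 vertices {2, 3, 4} are pairwise adjacent, and any tree decomposition puts a clique entirely inside one bag — forcing width ≥ 2. The upper and lower bounds meet at 2, so that is the treewidth.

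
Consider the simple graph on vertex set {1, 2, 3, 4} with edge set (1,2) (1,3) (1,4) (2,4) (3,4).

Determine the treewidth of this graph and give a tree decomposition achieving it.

Each bag holds 3 vertices, so the decomposition has width 2, which upper-bounds the treewidth. On the other hand G contains the 3-clique {1, 2, 4}. A clique must lie in a single bag of any decomposition, so no decomposition can have width below 2. Hence tw(G) = 2 exactly.

Treewidth 2.
Bags: B1 = {1, 3, 4}  B2 = {1, 2, 4}
Tree: B1–B2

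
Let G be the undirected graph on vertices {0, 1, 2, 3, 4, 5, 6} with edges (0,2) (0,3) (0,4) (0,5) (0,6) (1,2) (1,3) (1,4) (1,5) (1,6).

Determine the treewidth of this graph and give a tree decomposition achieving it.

Treewidth 2.
One optimal decomposition is:
Bags: B1 = {0, 1, 6}  B2 = {0, 1, 5}  B3 = {0, 1, 4}  B4 = {0, 1, 3}  B5 = {0, 1, 2}
Tree: B1–B2, B2–B3, B3–B4, B4–B5

The largest bag has 3 vertices, giving width 2; this decomposition certifies tw(G) ≤ 2. Since 0–6–1–5–0 is a cycle in G, G is not acyclic. Forests are exactly the graphs of treewidth ≤ 1, so tw(G) ≥ 2. Hence tw(G) = 2 exactly.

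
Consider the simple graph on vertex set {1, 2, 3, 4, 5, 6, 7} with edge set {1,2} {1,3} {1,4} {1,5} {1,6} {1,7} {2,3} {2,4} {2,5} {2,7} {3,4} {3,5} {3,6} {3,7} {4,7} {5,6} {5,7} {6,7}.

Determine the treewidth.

4

A width-4 tree decomposition is:
Bags: B1 = {1, 2, 3, 4, 7}  B2 = {1, 2, 3, 5, 7}  B3 = {1, 3, 5, 6, 7}
Tree: B1–B2, B2–B3
The largest bag has 5 vertices, giving width 4; this decomposition certifies tw(G) ≤ 4. For the lower bound, the 5 vertices {1, 2, 3, 4, 7} are pairwise adjacent, and any tree decomposition puts a clique entirely inside one bag — forcing width ≥ 4. Hence tw(G) = 4 exactly.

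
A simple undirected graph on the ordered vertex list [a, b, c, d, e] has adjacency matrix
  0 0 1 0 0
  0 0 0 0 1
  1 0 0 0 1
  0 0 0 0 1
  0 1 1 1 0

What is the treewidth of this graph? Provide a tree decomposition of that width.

The largest bag has 2 vertices, giving width 1; this decomposition certifies tw(G) ≤ 1. Since G has at least one edge (e.g. d–e), it is not an edgeless graph, so tw(G) ≥ 1. Therefore the treewidth is 1.

Treewidth 1.
One optimal decomposition is:
Bags: B1 = {d, e}  B2 = {c, e}  B3 = {b, e}  B4 = {a, c}
Tree: B1–B2, B1–B3, B2–B4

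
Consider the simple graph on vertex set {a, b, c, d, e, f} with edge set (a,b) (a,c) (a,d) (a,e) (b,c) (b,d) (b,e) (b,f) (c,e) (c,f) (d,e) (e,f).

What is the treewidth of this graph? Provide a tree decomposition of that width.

Treewidth 3.
One such decomposition:
Bags: B1 = {b, c, e, f}  B2 = {a, b, c, e}  B3 = {a, b, d, e}
Tree: B1–B2, B2–B3

Each bag holds 4 vertices, so the decomposition has width 3, which upper-bounds the treewidth. Conversely, {a, b, d, e} is a clique of size 4, and the vertices of any clique must share a bag in every tree decomposition; so some bag has ≥ 4 vertices and tw(G) ≥ 3. The upper and lower bounds meet at 3, so that is the treewidth.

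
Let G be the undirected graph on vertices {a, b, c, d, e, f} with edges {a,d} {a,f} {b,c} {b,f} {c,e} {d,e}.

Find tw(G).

A width-2 tree decomposition is:
Bags: B1 = {c, d, e}  B2 = {b, c, d}  B3 = {b, d, f}  B4 = {a, d, f}
Tree: B1–B2, B2–B3, B3–B4
Every bag has size at most 3, so the width is 3 − 1 = 2 and tw(G) ≤ 2. Since d–e–c–b–f–a–d is a cycle in G, G is not acyclic. Forests are exactly the graphs of treewidth ≤ 1, so tw(G) ≥ 2. Combining the bounds, tw(G) = 2.

2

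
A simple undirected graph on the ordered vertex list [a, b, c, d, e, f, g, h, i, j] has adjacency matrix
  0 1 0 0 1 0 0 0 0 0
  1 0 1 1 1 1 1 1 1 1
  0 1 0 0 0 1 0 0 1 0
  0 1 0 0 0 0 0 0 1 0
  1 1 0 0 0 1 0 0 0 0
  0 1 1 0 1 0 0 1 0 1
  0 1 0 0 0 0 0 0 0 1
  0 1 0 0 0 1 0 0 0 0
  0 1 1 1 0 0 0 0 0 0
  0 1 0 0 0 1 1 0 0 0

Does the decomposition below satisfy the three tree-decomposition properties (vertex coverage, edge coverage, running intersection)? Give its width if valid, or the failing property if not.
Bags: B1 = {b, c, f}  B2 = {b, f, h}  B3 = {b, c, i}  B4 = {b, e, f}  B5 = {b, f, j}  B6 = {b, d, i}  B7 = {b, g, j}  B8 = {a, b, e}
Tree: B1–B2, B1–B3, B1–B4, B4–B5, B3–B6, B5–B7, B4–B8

Checking the three conditions: (i) the bags cover all of {a, b, c, d, e, f, g, h, i, j}; (ii) for each edge, some bag contains both endpoints; (iii) the bags containing any fixed vertex form a subtree. All hold, so the decomposition is valid with width 3 − 1 = 2.

Yes; width 2.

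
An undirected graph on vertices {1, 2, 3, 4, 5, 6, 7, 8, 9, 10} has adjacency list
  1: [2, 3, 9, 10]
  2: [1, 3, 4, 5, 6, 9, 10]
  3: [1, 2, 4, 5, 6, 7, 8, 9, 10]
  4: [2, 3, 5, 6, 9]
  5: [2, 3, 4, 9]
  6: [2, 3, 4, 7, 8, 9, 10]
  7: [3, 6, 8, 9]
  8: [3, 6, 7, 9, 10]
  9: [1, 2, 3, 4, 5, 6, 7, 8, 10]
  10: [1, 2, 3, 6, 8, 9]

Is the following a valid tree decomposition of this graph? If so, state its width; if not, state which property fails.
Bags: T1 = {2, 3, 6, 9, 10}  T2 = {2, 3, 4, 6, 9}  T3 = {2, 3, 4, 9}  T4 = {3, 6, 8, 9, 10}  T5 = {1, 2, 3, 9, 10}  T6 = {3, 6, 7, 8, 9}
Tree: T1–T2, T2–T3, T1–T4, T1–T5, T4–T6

A tree decomposition must satisfy three properties: every vertex lies in some bag; for every edge, both endpoints lie together in some bag; and for every vertex, the bags containing it form a connected subtree. Here vertex 5 appears in no bag, so the decomposition is invalid.

No — vertex 5 appears in no bag.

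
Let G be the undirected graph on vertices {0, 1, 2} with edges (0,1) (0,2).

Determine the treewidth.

1

A width-1 tree decomposition is:
Bags: B1 = {0, 1}  B2 = {0, 2}
Tree: B1–B2
Every bag has size at most 2, so the width is 2 − 1 = 1 and tw(G) ≤ 1. G has an edge, so its treewidth is at least 1. Hence tw(G) = 1 exactly.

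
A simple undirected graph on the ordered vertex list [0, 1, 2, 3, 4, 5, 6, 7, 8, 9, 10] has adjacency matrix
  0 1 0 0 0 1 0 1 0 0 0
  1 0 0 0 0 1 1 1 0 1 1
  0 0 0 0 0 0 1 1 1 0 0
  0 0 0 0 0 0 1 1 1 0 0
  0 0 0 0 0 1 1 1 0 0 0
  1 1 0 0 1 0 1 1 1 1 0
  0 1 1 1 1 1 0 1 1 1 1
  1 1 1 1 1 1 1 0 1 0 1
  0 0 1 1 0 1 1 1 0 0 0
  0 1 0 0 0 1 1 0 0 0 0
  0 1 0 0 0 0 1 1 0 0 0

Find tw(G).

A width-3 tree decomposition is:
Bags: B1 = {1, 5, 6, 7}  B2 = {5, 6, 7, 8}  B3 = {2, 6, 7, 8}  B4 = {0, 1, 5, 7}  B5 = {4, 5, 6, 7}  B6 = {1, 5, 6, 9}  B7 = {3, 6, 7, 8}  B8 = {1, 6, 7, 10}
Tree: B1–B2, B2–B3, B1–B4, B2–B5, B1–B6, B2–B7, B1–B8
Each bag holds 4 vertices, so the decomposition has width 3, which upper-bounds the treewidth. Conversely, {0, 1, 5, 7} is a clique of size 4, and the vertices of any clique must share a bag in every tree decomposition; so some bag has ≥ 4 vertices and tw(G) ≥ 3. The upper and lower bounds meet at 3, so that is the treewidth.

3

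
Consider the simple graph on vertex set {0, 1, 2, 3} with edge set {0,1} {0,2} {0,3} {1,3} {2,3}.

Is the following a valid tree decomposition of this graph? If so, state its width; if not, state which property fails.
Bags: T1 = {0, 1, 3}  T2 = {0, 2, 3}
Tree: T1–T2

Every vertex of G appears in some bag (union = {0, 1, 2, 3}); every edge is covered by a bag; and for each vertex v the set of bags containing v is connected in the bag tree. The decomposition is therefore valid. The largest bag has 3 vertices, so the width is 2.

Yes; width 2.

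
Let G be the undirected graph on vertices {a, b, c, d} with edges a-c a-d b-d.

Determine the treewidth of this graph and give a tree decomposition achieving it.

Treewidth 1.
One optimal decomposition is:
Bags: B1 = {a, d}  B2 = {b, d}  B3 = {a, c}
Tree: B1–B2, B1–B3

Every bag has size at most 2, so the width is 2 − 1 = 1 and tw(G) ≤ 1. G has an edge, so its treewidth is at least 1. Therefore the treewidth is 1.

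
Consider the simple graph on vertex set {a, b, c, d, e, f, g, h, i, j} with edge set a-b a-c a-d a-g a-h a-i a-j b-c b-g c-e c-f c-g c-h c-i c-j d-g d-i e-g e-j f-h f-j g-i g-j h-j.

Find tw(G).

A width-3 tree decomposition is:
Bags: B1 = {c, e, g, j}  B2 = {a, c, g, j}  B3 = {a, c, h, j}  B4 = {a, c, g, i}  B5 = {a, b, c, g}  B6 = {a, d, g, i}  B7 = {c, f, h, j}
Tree: B1–B2, B2–B3, B2–B4, B2–B5, B4–B6, B3–B7
Every bag has size at most 4, so the width is 4 − 1 = 3 and tw(G) ≤ 3. On the other hand G contains the 4-clique {a, d, g, i}. A clique must lie in a single bag of any decomposition, so no decomposition can have width below 3. The upper and lower bounds meet at 3, so that is the treewidth.

3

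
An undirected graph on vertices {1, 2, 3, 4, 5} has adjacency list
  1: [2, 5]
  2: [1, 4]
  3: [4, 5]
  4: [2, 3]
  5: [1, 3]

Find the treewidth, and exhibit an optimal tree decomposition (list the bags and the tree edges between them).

Each bag holds 3 vertices, so the decomposition has width 2, which upper-bounds the treewidth. For the lower bound, G contains the cycle 1–2–4–3–5–1, so G is not a forest; only forests have treewidth ≤ 1, hence tw(G) ≥ 2. The upper and lower bounds meet at 2, so that is the treewidth.

Treewidth 2.
One such decomposition:
Bags: B1 = {1, 2, 4}  B2 = {1, 3, 4}  B3 = {1, 3, 5}
Tree: B1–B2, B2–B3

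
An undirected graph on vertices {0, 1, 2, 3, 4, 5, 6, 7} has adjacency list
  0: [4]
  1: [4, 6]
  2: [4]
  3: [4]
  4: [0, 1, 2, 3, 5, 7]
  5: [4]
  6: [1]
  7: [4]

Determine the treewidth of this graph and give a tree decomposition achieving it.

Treewidth 1.
Bags: B1 = {0, 4}  B2 = {1, 4}  B3 = {2, 4}  B4 = {4, 5}  B5 = {4, 7}  B6 = {1, 6}  B7 = {3, 4}
Tree: B1–B2, B2–B3, B1–B4, B3–B5, B2–B6, B1–B7

Each bag holds 2 vertices, so the decomposition has width 1, which upper-bounds the treewidth. G has an edge, so its treewidth is at least 1. Hence tw(G) = 1 exactly.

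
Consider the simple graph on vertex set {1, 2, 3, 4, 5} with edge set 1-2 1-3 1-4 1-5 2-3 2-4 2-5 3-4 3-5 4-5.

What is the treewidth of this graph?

4

A width-4 tree decomposition is:
Bags: B1 = {1, 2, 3, 4, 5}
Tree: (single bag)
With just one bag of size 5, the width is 5 − 1 = 4, so tw(G) ≤ 4. Conversely, {1, 2, 3, 4, 5} is a clique of size 5, and the vertices of any clique must share a bag in every tree decomposition; so some bag has ≥ 5 vertices and tw(G) ≥ 4. Hence tw(G) = 4 exactly.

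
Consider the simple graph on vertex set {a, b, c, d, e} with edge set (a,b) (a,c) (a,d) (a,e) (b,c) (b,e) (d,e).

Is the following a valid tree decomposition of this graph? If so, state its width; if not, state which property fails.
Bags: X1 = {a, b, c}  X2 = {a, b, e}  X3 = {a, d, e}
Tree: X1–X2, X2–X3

Vertex coverage: the bags together contain {a, b, c, d, e}, the full vertex set. Edge coverage: each edge of G has both endpoints in at least one bag. Running intersection: for every vertex, the bags containing it form a connected subtree. All three properties hold, so this is a valid tree decomposition of width max|bag| − 1 = 2, and hence tw(G) ≤ 2.

Yes; width 2.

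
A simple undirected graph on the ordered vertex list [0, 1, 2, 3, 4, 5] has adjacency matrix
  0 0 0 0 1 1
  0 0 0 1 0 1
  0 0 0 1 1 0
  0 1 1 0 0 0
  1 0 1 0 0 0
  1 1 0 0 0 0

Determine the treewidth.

A width-2 tree decomposition is:
Bags: B1 = {0, 1, 5}  B2 = {0, 1, 3}  B3 = {0, 2, 3}  B4 = {0, 2, 4}
Tree: B1–B2, B2–B3, B3–B4
Each bag holds 3 vertices, so the decomposition has width 2, which upper-bounds the treewidth. For the lower bound, G contains the cycle 0–5–1–3–2–4–0, so G is not a forest; only forests have treewidth ≤ 1, hence tw(G) ≥ 2. Therefore the treewidth is 2.

2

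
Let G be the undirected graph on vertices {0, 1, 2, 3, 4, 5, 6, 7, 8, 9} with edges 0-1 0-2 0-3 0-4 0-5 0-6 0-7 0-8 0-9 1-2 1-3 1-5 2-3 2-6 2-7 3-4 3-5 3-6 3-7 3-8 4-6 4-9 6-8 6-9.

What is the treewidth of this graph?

3

A width-3 tree decomposition is:
Bags: B1 = {0, 1, 2, 3}  B2 = {0, 2, 3, 6}  B3 = {0, 1, 3, 5}  B4 = {0, 3, 6, 8}  B5 = {0, 2, 3, 7}  B6 = {0, 3, 4, 6}  B7 = {0, 4, 6, 9}
Tree: B1–B2, B1–B3, B2–B4, B1–B5, B2–B6, B6–B7
Each bag holds 4 vertices, so the decomposition has width 3, which upper-bounds the treewidth. Conversely, {0, 4, 6, 9} is a clique of size 4, and the vertices of any clique must share a bag in every tree decomposition; so some bag has ≥ 4 vertices and tw(G) ≥ 3. Therefore the treewidth is 3.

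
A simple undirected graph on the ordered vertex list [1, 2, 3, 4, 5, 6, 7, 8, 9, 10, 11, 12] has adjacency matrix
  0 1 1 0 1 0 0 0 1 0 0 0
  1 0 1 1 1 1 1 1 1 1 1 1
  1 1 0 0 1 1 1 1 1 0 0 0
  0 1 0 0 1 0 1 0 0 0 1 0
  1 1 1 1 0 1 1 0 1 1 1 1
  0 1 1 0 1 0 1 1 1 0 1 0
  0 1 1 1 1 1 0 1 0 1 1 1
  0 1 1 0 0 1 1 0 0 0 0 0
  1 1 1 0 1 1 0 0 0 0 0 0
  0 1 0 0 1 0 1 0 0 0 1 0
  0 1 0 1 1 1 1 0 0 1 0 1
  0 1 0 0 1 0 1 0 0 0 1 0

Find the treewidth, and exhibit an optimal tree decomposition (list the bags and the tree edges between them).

Treewidth 4.
One optimal decomposition is:
Bags: B1 = {2, 5, 6, 7, 11}  B2 = {2, 3, 5, 6, 7}  B3 = {2, 3, 5, 6, 9}  B4 = {2, 5, 7, 10, 11}  B5 = {1, 2, 3, 5, 9}  B6 = {2, 4, 5, 7, 11}  B7 = {2, 5, 7, 11, 12}  B8 = {2, 3, 6, 7, 8}
Tree: B1–B2, B2–B3, B1–B4, B3–B5, B1–B6, B4–B7, B2–B8

The largest bag has 5 vertices, giving width 4; this decomposition certifies tw(G) ≤ 4. Conversely, {2, 3, 6, 7, 8} is a clique of size 5, and the vertices of any clique must share a bag in every tree decomposition; so some bag has ≥ 5 vertices and tw(G) ≥ 4. Hence tw(G) = 4 exactly.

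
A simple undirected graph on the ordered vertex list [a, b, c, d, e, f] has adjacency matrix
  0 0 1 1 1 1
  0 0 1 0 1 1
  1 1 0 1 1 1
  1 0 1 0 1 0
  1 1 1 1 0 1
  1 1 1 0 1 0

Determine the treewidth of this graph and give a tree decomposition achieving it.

Treewidth 3.
One such decomposition:
Bags: B1 = {a, c, e, f}  B2 = {a, c, d, e}  B3 = {b, c, e, f}
Tree: B1–B2, B1–B3

Every bag has size at most 4, so the width is 4 − 1 = 3 and tw(G) ≤ 3. On the other hand G contains the 4-clique {a, c, d, e}. A clique must lie in a single bag of any decomposition, so no decomposition can have width below 3. Hence tw(G) = 3 exactly.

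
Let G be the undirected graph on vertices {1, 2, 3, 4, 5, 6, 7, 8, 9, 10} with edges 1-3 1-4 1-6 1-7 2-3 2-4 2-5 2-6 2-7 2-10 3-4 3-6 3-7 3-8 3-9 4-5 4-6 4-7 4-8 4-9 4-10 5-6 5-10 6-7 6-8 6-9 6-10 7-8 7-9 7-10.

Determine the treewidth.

4

A width-4 tree decomposition is:
Bags: B1 = {2, 3, 4, 6, 7}  B2 = {2, 4, 6, 7, 10}  B3 = {1, 3, 4, 6, 7}  B4 = {2, 4, 5, 6, 10}  B5 = {3, 4, 6, 7, 8}  B6 = {3, 4, 6, 7, 9}
Tree: B1–B2, B1–B3, B2–B4, B3–B5, B1–B6
Every bag has size at most 5, so the width is 5 − 1 = 4 and tw(G) ≤ 4. On the other hand G contains the 5-clique {2, 4, 5, 6, 10}. A clique must lie in a single bag of any decomposition, so no decomposition can have width below 4. Combining the bounds, tw(G) = 4.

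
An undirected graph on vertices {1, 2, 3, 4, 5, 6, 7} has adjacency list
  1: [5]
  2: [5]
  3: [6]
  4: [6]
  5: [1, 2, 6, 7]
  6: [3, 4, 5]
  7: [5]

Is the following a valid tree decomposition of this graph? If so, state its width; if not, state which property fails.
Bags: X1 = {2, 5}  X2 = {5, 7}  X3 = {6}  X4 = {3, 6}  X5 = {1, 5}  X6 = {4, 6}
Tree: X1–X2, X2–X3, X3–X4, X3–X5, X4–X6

No — edge (5,6) lies in no bag.

A tree decomposition must satisfy three properties: every vertex lies in some bag; for every edge, both endpoints lie together in some bag; and for every vertex, the bags containing it form a connected subtree. Here edge (5,6) lies in no bag, so the decomposition is invalid.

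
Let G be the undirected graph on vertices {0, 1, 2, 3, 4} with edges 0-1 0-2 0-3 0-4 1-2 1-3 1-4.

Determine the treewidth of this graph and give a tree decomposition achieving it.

The largest bag has 3 vertices, giving width 2; this decomposition certifies tw(G) ≤ 2. For the lower bound, the 3 vertices {0, 1, 2} are pairwise adjacent, and any tree decomposition puts a clique entirely inside one bag — forcing width ≥ 2. Combining the bounds, tw(G) = 2.

Treewidth 2.
One such decomposition:
Bags: B1 = {0, 1, 4}  B2 = {0, 1, 3}  B3 = {0, 1, 2}
Tree: B1–B2, B1–B3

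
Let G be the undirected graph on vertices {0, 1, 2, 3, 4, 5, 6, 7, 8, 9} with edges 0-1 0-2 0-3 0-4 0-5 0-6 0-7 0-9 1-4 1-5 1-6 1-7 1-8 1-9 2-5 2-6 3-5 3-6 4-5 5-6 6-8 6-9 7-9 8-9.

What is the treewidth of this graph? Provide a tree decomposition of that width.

Treewidth 3.
One such decomposition:
Bags: B1 = {0, 1, 5, 6}  B2 = {0, 1, 6, 9}  B3 = {0, 2, 5, 6}  B4 = {0, 1, 7, 9}  B5 = {0, 3, 5, 6}  B6 = {1, 6, 8, 9}  B7 = {0, 1, 4, 5}
Tree: B1–B2, B1–B3, B2–B4, B1–B5, B2–B6, B1–B7

Every bag has size at most 4, so the width is 4 − 1 = 3 and tw(G) ≤ 3. Conversely, {0, 1, 6, 9} is a clique of size 4, and the vertices of any clique must share a bag in every tree decomposition; so some bag has ≥ 4 vertices and tw(G) ≥ 3. Combining the bounds, tw(G) = 3.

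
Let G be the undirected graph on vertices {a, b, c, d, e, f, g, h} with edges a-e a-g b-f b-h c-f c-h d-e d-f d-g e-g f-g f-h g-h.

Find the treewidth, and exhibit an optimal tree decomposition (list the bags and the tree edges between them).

Every bag has size at most 3, so the width is 3 − 1 = 2 and tw(G) ≤ 2. For the lower bound, the 3 vertices {a, e, g} are pairwise adjacent, and any tree decomposition puts a clique entirely inside one bag — forcing width ≥ 2. Combining the bounds, tw(G) = 2.

Treewidth 2.
Bags: B1 = {b, f, h}  B2 = {c, f, h}  B3 = {f, g, h}  B4 = {d, f, g}  B5 = {d, e, g}  B6 = {a, e, g}
Tree: B1–B2, B1–B3, B3–B4, B4–B5, B5–B6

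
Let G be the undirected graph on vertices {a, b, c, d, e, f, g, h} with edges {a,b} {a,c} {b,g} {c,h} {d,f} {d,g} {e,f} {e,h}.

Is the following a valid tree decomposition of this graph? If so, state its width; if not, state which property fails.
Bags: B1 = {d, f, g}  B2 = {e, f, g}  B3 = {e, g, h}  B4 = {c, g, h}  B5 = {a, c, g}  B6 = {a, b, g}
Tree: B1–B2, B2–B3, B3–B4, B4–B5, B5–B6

Every vertex of G appears in some bag (union = {a, b, c, d, e, f, g, h}); every edge is covered by a bag; and for each vertex v the set of bags containing v is connected in the bag tree. The decomposition is therefore valid. The largest bag has 3 vertices, so the width is 2.

Yes; width 2.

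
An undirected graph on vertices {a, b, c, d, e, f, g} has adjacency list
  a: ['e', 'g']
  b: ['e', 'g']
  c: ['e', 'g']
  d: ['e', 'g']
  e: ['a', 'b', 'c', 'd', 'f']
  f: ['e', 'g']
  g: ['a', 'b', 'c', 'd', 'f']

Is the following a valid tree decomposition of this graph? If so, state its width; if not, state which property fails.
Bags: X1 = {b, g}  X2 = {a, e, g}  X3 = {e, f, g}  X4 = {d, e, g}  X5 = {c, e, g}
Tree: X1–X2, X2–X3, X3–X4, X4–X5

A tree decomposition must satisfy three properties: every vertex lies in some bag; for every edge, both endpoints lie together in some bag; and for every vertex, the bags containing it form a connected subtree. Here edge (e,b) lies in no bag, so the decomposition is invalid.

No — edge (e,b) lies in no bag.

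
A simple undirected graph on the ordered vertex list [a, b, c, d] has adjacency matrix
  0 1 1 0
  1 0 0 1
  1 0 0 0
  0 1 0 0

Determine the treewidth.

A width-1 tree decomposition is:
Bags: B1 = {b, d}  B2 = {a, b}  B3 = {a, c}
Tree: B1–B2, B2–B3
Each bag holds 2 vertices, so the decomposition has width 1, which upper-bounds the treewidth. Any graph with an edge has treewidth ≥ 1, and G has the edge d–b. The upper and lower bounds meet at 1, so that is the treewidth.

1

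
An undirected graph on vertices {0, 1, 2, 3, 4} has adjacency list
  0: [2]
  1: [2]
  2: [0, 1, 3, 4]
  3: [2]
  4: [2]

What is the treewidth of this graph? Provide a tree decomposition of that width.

Treewidth 1.
Bags: B1 = {0, 2}  B2 = {1, 2}  B3 = {2, 3}  B4 = {2, 4}
Tree: B1–B2, B1–B3, B2–B4

The largest bag has 2 vertices, giving width 1; this decomposition certifies tw(G) ≤ 1. Since G has at least one edge (e.g. 0–2), it is not an edgeless graph, so tw(G) ≥ 1. Combining the bounds, tw(G) = 1.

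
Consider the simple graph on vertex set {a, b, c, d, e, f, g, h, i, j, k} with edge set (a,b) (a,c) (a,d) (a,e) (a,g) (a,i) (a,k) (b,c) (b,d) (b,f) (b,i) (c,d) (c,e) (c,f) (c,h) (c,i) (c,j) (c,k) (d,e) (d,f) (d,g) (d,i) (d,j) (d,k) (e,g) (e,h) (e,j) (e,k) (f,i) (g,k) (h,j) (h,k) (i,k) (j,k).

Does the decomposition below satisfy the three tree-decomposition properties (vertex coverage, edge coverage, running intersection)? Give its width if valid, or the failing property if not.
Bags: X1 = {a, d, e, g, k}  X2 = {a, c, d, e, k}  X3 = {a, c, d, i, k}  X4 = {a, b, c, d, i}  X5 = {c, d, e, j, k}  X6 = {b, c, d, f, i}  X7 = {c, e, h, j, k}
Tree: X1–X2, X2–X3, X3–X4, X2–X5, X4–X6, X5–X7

Yes; width 4.

Every vertex of G appears in some bag (union = {a, b, c, d, e, f, g, h, i, j, k}); every edge is covered by a bag; and for each vertex v the set of bags containing v is connected in the bag tree. The decomposition is therefore valid. The largest bag has 5 vertices, so the width is 4.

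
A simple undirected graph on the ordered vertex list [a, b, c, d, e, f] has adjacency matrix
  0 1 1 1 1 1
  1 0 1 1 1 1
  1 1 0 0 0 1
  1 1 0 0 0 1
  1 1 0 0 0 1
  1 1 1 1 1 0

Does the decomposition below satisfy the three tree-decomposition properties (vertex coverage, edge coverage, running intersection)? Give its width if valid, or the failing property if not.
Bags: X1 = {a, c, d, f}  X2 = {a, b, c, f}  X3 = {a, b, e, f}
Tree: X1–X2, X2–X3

No — edge (b,d) lies in no bag.

A tree decomposition must satisfy three properties: every vertex lies in some bag; for every edge, both endpoints lie together in some bag; and for every vertex, the bags containing it form a connected subtree. Here edge (b,d) lies in no bag, so the decomposition is invalid.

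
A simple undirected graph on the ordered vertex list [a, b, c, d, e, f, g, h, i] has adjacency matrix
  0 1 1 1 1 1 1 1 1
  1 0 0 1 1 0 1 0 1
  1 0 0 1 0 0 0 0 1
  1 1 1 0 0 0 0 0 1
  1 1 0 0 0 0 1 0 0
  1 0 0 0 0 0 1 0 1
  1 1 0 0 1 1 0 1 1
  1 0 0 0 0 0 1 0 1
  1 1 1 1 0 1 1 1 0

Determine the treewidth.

3

A width-3 tree decomposition is:
Bags: B1 = {a, b, e, g}  B2 = {a, b, g, i}  B3 = {a, b, d, i}  B4 = {a, c, d, i}  B5 = {a, f, g, i}  B6 = {a, g, h, i}
Tree: B1–B2, B2–B3, B3–B4, B2–B5, B5–B6
Each bag holds 4 vertices, so the decomposition has width 3, which upper-bounds the treewidth. On the other hand G contains the 4-clique {a, b, e, g}. A clique must lie in a single bag of any decomposition, so no decomposition can have width below 3. Combining the bounds, tw(G) = 3.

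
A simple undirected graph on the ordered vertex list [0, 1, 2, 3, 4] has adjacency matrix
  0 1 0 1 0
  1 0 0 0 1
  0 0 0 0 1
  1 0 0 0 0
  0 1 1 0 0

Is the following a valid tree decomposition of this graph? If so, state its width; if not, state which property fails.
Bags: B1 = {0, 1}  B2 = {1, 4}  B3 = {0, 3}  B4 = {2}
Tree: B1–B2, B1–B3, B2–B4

No — edge (4,2) lies in no bag.

A tree decomposition must satisfy three properties: every vertex lies in some bag; for every edge, both endpoints lie together in some bag; and for every vertex, the bags containing it form a connected subtree. Here edge (4,2) lies in no bag, so the decomposition is invalid.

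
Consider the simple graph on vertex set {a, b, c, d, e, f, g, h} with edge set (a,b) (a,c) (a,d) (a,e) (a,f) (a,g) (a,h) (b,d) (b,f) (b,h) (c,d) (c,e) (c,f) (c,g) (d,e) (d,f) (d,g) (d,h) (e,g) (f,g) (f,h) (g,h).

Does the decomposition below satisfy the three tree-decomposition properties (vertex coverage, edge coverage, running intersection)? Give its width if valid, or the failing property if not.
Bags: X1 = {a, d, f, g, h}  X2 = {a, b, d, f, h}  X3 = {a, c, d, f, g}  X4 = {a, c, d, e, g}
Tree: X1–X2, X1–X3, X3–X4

Yes; width 4.

Checking the three conditions: (i) the bags cover all of {a, b, c, d, e, f, g, h}; (ii) for each edge, some bag contains both endpoints; (iii) the bags containing any fixed vertex form a subtree. All hold, so the decomposition is valid with width 5 − 1 = 4.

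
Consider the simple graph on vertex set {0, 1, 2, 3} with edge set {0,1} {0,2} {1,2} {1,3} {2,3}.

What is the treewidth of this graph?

A width-2 tree decomposition is:
Bags: B1 = {1, 2, 3}  B2 = {0, 1, 2}
Tree: B1–B2
Every bag has size at most 3, so the width is 3 − 1 = 2 and tw(G) ≤ 2. For the lower bound, the 3 vertices {0, 1, 2} are pairwise adjacent, and any tree decomposition puts a clique entirely inside one bag — forcing width ≥ 2. Combining the bounds, tw(G) = 2.

2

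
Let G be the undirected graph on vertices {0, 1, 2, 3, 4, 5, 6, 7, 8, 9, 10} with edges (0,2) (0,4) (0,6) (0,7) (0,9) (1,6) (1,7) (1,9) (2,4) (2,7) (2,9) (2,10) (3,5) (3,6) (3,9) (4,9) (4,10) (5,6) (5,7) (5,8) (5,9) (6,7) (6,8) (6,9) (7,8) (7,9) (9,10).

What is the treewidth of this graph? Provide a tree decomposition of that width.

Every bag has size at most 4, so the width is 4 − 1 = 3 and tw(G) ≤ 3. Conversely, {5, 6, 7, 8} is a clique of size 4, and the vertices of any clique must share a bag in every tree decomposition; so some bag has ≥ 4 vertices and tw(G) ≥ 3. Combining the bounds, tw(G) = 3.

Treewidth 3.
Bags: B1 = {5, 6, 7, 9}  B2 = {0, 6, 7, 9}  B3 = {5, 6, 7, 8}  B4 = {0, 2, 7, 9}  B5 = {3, 5, 6, 9}  B6 = {0, 2, 4, 9}  B7 = {1, 6, 7, 9}  B8 = {2, 4, 9, 10}
Tree: B1–B2, B1–B3, B2–B4, B1–B5, B4–B6, B1–B7, B6–B8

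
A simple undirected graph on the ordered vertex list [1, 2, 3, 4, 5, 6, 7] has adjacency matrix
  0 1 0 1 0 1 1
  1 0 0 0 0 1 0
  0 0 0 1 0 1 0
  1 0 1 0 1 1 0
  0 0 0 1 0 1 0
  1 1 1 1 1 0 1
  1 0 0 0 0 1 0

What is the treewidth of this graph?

A width-2 tree decomposition is:
Bags: B1 = {1, 6, 7}  B2 = {1, 4, 6}  B3 = {3, 4, 6}  B4 = {1, 2, 6}  B5 = {4, 5, 6}
Tree: B1–B2, B2–B3, B1–B4, B3–B5
Each bag holds 3 vertices, so the decomposition has width 2, which upper-bounds the treewidth. On the other hand G contains the 3-clique {1, 2, 6}. A clique must lie in a single bag of any decomposition, so no decomposition can have width below 2. The upper and lower bounds meet at 2, so that is the treewidth.

2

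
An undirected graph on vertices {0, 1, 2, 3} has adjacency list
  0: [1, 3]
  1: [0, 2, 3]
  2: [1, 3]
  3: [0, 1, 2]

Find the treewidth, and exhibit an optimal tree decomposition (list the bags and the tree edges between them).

Treewidth 2.
One such decomposition:
Bags: B1 = {0, 1, 3}  B2 = {1, 2, 3}
Tree: B1–B2

Each bag holds 3 vertices, so the decomposition has width 2, which upper-bounds the treewidth. Conversely, {0, 1, 3} is a clique of size 3, and the vertices of any clique must share a bag in every tree decomposition; so some bag has ≥ 3 vertices and tw(G) ≥ 2. Therefore the treewidth is 2.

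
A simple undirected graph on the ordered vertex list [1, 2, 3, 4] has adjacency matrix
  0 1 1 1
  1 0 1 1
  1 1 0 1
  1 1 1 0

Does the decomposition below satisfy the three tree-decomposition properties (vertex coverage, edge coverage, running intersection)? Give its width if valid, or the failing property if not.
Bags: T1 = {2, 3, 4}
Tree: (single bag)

A tree decomposition must satisfy three properties: every vertex lies in some bag; for every edge, both endpoints lie together in some bag; and for every vertex, the bags containing it form a connected subtree. Here vertex 1 appears in no bag, so the decomposition is invalid.

No — vertex 1 appears in no bag.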